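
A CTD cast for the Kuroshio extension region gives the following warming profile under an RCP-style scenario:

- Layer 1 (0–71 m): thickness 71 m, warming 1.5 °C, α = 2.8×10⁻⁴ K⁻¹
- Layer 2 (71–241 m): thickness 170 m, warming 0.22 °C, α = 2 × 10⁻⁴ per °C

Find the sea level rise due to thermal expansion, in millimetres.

37.3 mm

Layer 1: 1.5 × 71 × 2.8×10⁻⁴ = 0.02982 m
71–241 m: 2×10⁻⁴ × 170 × 0.22 = 0.00748 m
Δh = 0.02982 + 0.00748 = 0.03730 m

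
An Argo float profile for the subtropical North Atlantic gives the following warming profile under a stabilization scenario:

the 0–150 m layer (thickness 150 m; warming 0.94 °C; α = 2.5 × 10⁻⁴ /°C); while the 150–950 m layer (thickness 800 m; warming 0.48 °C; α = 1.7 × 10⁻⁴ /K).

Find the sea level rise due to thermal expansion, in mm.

101 mm

0–150 m: 150 × 2.5×10⁻⁴ × 0.94 = 0.03525 m
Layer 2: 0.48 × 800 × 1.7×10⁻⁴ = 0.06528 m
Δh = 0.03525 + 0.06528 = 0.10053 m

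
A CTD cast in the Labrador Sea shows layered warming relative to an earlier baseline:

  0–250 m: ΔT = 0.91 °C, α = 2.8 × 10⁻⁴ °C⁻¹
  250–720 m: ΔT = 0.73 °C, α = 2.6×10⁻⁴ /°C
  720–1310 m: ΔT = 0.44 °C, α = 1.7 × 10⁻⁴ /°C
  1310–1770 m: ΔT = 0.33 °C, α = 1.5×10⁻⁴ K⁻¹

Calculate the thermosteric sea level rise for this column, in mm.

0–250 m: 0.91 × 250 × 2.8×10⁻⁴ = 0.06370 m
250–720 m: 2.6×10⁻⁴ × 0.73 × 470 = 0.089206 m
720–1310 m: 590 × 0.44 × 1.7×10⁻⁴ = 0.044132 m
Layer 4: 0.33 × 460 × 1.5×10⁻⁴ = 0.02277 m
Δh = 0.06370 + 0.089206 + 0.044132 + 0.02277 = 0.219808 m ≈ 220 mm

Δh ≈ 220 mm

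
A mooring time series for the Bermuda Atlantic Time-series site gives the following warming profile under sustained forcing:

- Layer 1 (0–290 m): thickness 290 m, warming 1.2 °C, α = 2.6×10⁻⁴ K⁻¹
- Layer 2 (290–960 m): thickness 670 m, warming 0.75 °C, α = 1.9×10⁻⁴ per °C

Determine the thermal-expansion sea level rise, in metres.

Layer 1: 1.2 × 2.6×10⁻⁴ × 290 = 0.09048 m
290–960 m: 1.9×10⁻⁴ × 0.75 × 670 = 0.095475 m
Δh = 0.09048 + 0.095475 = 0.185955 m ≈ 0.186 m

Δh ≈ 0.186 m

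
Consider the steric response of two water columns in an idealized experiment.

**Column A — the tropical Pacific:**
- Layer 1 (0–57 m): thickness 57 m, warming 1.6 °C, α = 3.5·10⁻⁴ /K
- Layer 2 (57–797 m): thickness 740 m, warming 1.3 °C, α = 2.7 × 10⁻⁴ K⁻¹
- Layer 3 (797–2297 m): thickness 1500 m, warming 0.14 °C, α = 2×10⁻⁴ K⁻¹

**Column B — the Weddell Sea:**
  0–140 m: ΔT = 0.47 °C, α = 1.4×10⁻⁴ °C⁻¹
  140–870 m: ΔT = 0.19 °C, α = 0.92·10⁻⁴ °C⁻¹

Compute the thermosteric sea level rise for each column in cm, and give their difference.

Δh_A ≈ 33.4 cm, Δh_B ≈ 2.20 cm; difference ≈ 31.2 cm

A 1.6 × 57 × 3.5×10⁻⁴ = 0.03192 m
A Layer 2: 740 × 2.7×10⁻⁴ × 1.3 = 0.25974 m
A 797–2297 m: 1500 × 2×10⁻⁴ × 0.14 = 0.04200 m
A total: 0.33366 m
B 0–140 m: 1.4×10⁻⁴ × 140 × 0.47 = 0.009212 m
B 140–870 m: 730 × 0.92×10⁻⁴ × 0.19 = 0.0127604 m
B total: 0.0219724 m
Difference: 0.33366 − 0.0219724 = 0.3116876 m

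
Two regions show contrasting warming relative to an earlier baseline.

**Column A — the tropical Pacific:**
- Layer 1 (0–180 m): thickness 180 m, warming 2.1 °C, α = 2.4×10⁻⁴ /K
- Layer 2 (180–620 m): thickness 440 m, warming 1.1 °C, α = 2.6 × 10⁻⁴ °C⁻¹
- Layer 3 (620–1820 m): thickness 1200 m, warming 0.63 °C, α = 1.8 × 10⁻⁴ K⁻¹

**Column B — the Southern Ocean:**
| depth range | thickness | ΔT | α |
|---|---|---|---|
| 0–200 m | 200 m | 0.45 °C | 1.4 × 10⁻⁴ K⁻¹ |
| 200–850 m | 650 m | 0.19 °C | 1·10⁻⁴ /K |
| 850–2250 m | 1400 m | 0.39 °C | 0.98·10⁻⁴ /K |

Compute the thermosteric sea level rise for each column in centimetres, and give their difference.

Δh_A ≈ 35.3 cm, Δh_B ≈ 7.85 cm; difference ≈ 27.4 cm

A 180 × 2.1 × 2.4×10⁻⁴ = 0.09072 m
A Layer 2: 2.6×10⁻⁴ × 1.1 × 440 = 0.12584 m
A 1200 × 1.8×10⁻⁴ × 0.63 = 0.13608 m
A total: 0.35264 m
B 1.4×10⁻⁴ × 200 × 0.45 = 0.01260 m
B Layer 2: 0.19 × 650 × 1×10⁻⁴ = 0.01235 m
B 0.98×10⁻⁴ × 0.39 × 1400 = 0.053508 m
B total: 0.078458 m
Difference: 0.35264 − 0.078458 = 0.274182 m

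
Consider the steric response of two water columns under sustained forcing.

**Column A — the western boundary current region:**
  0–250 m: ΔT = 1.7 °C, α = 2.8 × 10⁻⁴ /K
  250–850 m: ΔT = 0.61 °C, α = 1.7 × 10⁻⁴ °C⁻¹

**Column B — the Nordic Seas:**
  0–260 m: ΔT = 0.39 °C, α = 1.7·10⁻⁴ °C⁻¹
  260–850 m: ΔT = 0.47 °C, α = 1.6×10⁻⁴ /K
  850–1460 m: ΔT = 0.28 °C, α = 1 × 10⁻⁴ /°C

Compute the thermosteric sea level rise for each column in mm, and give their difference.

A 2.8×10⁻⁴ × 250 × 1.7 = 0.11900 m
A 1.7×10⁻⁴ × 0.61 × 600 = 0.06222 m
A total: 0.18122 m
B Layer 1: 1.7×10⁻⁴ × 0.39 × 260 = 0.017238 m
B Layer 2: 590 × 0.47 × 1.6×10⁻⁴ = 0.044368 m
B Layer 3: 610 × 0.28 × 1×10⁻⁴ = 0.01708 m
B total: 0.078686 m
Difference: 0.18122 − 0.078686 = 0.102534 m

A: 180 mm; B: 79 mm; difference 100 mm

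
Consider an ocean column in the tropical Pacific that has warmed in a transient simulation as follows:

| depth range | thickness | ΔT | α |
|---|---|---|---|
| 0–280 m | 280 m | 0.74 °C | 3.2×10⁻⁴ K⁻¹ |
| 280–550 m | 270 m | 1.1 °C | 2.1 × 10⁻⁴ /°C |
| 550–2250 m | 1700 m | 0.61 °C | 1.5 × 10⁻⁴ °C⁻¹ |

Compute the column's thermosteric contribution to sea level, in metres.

Layer 1: 3.2×10⁻⁴ × 280 × 0.74 = 0.066304 m
Layer 2: 270 × 2.1×10⁻⁴ × 1.1 = 0.06237 m
Layer 3: 1700 × 1.5×10⁻⁴ × 0.61 = 0.15555 m
Δh = 0.066304 + 0.06237 + 0.15555 = 0.284224 m ≈ 0.284 m

Δh = 0.284 m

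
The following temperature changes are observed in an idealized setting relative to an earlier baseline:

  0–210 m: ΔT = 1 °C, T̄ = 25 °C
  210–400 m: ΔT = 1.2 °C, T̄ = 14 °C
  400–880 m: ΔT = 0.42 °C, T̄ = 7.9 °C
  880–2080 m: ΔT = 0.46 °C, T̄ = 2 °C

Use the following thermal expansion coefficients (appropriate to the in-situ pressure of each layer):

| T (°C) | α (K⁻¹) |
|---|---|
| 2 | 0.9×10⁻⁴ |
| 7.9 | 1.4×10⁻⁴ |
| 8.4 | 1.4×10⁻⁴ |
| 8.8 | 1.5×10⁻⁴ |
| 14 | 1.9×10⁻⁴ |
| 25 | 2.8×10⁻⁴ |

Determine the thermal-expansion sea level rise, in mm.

Layer 1 at 25 °C → α = 2.8×10⁻⁴ K⁻¹
Layer 2 at 14 °C → α = 1.9×10⁻⁴ K⁻¹
Layer 3 at 7.9 °C → α = 1.4×10⁻⁴ K⁻¹
Layer 4 at 2 °C → α = 0.9×10⁻⁴ K⁻¹
0–210 m: 2.8×10⁻⁴ × 1 × 210 = 0.05880 m
Layer 2: 1.2 × 1.9×10⁻⁴ × 190 = 0.04332 m
400–880 m: 0.42 × 480 × 1.4×10⁻⁴ = 0.028224 m
0.46 × 1200 × 0.9×10⁻⁴ = 0.04968 m
Δh = 0.05880 + 0.04332 + 0.028224 + 0.04968 = 0.180024 m ≈ 180 mm

Δh = 180 mm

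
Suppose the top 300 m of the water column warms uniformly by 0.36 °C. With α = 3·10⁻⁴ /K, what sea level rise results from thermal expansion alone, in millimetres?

Δh = αΔT·H = 3×10⁻⁴ × 0.36 × 300 = 0.03240 m

Δh = 32 mm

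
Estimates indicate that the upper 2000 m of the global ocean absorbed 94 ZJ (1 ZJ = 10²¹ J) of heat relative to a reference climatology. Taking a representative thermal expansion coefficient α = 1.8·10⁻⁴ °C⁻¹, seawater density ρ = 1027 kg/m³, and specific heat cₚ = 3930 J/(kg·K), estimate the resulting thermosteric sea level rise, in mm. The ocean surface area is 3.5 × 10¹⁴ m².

about 12 mm

Per unit area: Q = 94×10²¹ / (3.5×10¹⁴) ≈ 2.686×10⁸ J/m²
Δh = αQ/(ρcₚ) = 1.8×10⁻⁴ × 2.686×10⁸ / (1027 × 3930) ≈ 0.011979 m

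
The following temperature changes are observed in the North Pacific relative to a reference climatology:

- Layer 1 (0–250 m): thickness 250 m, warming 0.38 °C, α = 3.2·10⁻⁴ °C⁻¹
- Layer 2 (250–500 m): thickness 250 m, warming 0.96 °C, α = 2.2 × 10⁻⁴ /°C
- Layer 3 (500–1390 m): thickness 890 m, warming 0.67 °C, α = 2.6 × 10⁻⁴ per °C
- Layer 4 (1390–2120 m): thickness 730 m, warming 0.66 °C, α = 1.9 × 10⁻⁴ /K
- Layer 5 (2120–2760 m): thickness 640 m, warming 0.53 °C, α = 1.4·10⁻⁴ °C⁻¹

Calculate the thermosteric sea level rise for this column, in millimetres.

380 mm

0–250 m: 250 × 0.38 × 3.2×10⁻⁴ = 0.03040 m
250–500 m: 250 × 2.2×10⁻⁴ × 0.96 = 0.05280 m
2.6×10⁻⁴ × 890 × 0.67 = 0.155038 m
1390–2120 m: 0.66 × 1.9×10⁻⁴ × 730 = 0.091542 m
2120–2760 m: 1.4×10⁻⁴ × 640 × 0.53 = 0.047488 m
Δh = 0.03040 + 0.05280 + 0.155038 + 0.091542 + 0.047488 = 0.377268 m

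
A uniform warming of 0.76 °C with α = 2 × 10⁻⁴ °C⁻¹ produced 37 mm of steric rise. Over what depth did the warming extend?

H = Δh/(αΔT) = 0.037 / (2×10⁻⁴ × 0.76) ≈ 243.4 m

243 m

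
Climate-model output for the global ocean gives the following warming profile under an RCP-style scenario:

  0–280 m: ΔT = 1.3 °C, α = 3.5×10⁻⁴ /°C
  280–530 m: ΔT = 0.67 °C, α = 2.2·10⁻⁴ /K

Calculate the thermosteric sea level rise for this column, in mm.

Δh = 164 mm

0–280 m: 1.3 × 280 × 3.5×10⁻⁴ = 0.12740 m
280–530 m: 2.2×10⁻⁴ × 0.67 × 250 = 0.03685 m
Δh = 0.12740 + 0.03685 = 0.16425 m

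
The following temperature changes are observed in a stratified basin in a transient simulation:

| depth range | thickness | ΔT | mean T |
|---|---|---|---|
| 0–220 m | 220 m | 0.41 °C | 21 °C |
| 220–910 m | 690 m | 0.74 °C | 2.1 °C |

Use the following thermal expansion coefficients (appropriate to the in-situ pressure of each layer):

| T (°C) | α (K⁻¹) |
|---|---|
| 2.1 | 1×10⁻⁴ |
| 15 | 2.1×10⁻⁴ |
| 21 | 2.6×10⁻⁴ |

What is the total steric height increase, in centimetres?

7.45 cm of thermosteric rise

Layer 1 at 21 °C → α = 2.6×10⁻⁴ K⁻¹
Layer 2 at 2.1 °C → α = 1×10⁻⁴ K⁻¹
Layer 1: 220 × 2.6×10⁻⁴ × 0.41 = 0.023452 m
Layer 2: 1×10⁻⁴ × 0.74 × 690 = 0.05106 m
Δh = 0.023452 + 0.05106 = 0.074512 m ≈ 7.45 cm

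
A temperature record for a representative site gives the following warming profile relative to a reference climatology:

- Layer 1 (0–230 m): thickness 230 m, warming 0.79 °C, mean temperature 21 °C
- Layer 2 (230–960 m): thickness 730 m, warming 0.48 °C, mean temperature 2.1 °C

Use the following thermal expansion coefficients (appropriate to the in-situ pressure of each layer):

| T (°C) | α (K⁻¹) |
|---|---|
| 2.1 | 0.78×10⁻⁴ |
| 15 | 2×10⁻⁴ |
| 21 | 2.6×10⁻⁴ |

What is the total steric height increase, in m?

Layer 1 at 21 °C → α = 2.6×10⁻⁴ K⁻¹
Layer 2 at 2.1 °C → α = 0.78×10⁻⁴ K⁻¹
0–230 m: 0.79 × 2.6×10⁻⁴ × 230 = 0.047242 m
0.48 × 0.78×10⁻⁴ × 730 = 0.0273312 m
Δh = 0.047242 + 0.0273312 = 0.0745732 m

0.0746 m of thermosteric rise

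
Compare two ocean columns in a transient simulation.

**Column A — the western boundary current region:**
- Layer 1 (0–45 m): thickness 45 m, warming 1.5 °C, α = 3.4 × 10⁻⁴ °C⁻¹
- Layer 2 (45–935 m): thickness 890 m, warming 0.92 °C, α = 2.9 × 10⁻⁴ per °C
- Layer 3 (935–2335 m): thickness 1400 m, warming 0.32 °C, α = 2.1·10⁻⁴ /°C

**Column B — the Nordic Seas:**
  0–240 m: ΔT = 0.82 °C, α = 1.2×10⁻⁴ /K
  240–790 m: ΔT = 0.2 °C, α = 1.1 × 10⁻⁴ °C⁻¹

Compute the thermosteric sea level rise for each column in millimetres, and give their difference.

Δh_A ≈ 350 mm, Δh_B ≈ 36 mm; difference ≈ 320 mm

A 45 × 1.5 × 3.4×10⁻⁴ = 0.02295 m
A 45–935 m: 2.9×10⁻⁴ × 890 × 0.92 = 0.237452 m
A 0.32 × 1400 × 2.1×10⁻⁴ = 0.09408 m
A total: 0.354482 m
B 0–240 m: 240 × 1.2×10⁻⁴ × 0.82 = 0.023616 m
B 240–790 m: 0.2 × 550 × 1.1×10⁻⁴ = 0.01210 m
B total: 0.035716 m
Difference: 0.354482 − 0.035716 = 0.318766 m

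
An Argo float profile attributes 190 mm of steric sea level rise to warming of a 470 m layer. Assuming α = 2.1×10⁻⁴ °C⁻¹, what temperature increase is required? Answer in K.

ΔT = Δh/(αH) = 0.19 / (2.1×10⁻⁴ × 470) ≈ 1.925 K

ΔT ≈ 1.9 K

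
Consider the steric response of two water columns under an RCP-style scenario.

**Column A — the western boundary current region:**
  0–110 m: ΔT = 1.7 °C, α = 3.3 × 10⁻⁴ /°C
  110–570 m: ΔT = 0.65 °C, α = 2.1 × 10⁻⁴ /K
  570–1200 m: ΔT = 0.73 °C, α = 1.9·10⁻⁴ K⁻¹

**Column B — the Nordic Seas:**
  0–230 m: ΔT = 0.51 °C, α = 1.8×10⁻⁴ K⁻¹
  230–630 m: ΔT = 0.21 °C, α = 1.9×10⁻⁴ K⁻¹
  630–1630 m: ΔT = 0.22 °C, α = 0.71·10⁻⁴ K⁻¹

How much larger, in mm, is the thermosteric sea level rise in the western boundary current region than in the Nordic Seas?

Δh_A − Δh_B ≈ 160 mm

A 1.7 × 3.3×10⁻⁴ × 110 = 0.06171 m
A 0.65 × 460 × 2.1×10⁻⁴ = 0.06279 m
A 570–1200 m: 630 × 0.73 × 1.9×10⁻⁴ = 0.087381 m
A total: 0.211881 m
B Layer 1: 0.51 × 230 × 1.8×10⁻⁴ = 0.021114 m
B 1.9×10⁻⁴ × 400 × 0.21 = 0.01596 m
B 1000 × 0.71×10⁻⁴ × 0.22 = 0.01562 m
B total: 0.052694 m
Difference: 0.211881 − 0.052694 = 0.159187 m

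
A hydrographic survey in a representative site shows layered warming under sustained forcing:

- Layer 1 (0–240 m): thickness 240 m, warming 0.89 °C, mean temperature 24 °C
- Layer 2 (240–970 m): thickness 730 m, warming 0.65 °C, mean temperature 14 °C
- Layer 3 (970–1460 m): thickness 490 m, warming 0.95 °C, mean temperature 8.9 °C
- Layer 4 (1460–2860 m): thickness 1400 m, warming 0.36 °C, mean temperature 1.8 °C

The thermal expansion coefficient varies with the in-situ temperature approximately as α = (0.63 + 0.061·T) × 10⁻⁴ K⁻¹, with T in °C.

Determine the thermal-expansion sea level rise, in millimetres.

210 mm of thermosteric rise

Layer 1: α = (0.63 + 0.061×24)×10⁻⁴ = 2.094×10⁻⁴ K⁻¹
Layer 2: α = (0.63 + 0.061×14)×10⁻⁴ = 1.484×10⁻⁴ K⁻¹
Layer 3: α = (0.63 + 0.061×8.9)×10⁻⁴ = 1.1729×10⁻⁴ K⁻¹
Layer 4: α = (0.63 + 0.061×1.8)×10⁻⁴ = 0.7398×10⁻⁴ K⁻¹
0–240 m: 2.094×10⁻⁴ × 240 × 0.89 = 0.04472784 m
240–970 m: 1.484×10⁻⁴ × 0.65 × 730 = 0.0704158 m
Layer 3: 1.1729×10⁻⁴ × 490 × 0.95 = 0.054598495 m
1460–2860 m: 1400 × 0.7398×10⁻⁴ × 0.36 = 0.03728592 m
Δh = 0.04472784 + 0.0704158 + 0.054598495 + 0.03728592 = 0.207028055 m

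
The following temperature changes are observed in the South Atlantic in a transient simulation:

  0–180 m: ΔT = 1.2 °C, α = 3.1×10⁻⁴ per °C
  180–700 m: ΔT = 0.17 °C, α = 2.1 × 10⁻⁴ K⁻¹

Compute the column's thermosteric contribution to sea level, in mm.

Layer 1: 180 × 1.2 × 3.1×10⁻⁴ = 0.06696 m
Layer 2: 520 × 2.1×10⁻⁴ × 0.17 = 0.018564 m
Δh = 0.06696 + 0.018564 = 0.085524 m

86 mm of thermosteric rise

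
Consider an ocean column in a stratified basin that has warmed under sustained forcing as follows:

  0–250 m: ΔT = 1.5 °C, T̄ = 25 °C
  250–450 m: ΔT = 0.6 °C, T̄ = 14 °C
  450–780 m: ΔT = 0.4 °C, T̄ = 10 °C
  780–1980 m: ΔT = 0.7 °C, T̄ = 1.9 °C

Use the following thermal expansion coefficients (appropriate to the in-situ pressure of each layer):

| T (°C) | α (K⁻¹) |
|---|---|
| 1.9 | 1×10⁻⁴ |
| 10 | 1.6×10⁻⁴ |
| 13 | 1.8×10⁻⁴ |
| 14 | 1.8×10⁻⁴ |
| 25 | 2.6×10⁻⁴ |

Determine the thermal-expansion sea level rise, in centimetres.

Δh ≈ 22.4 cm

Layer 1 at 25 °C → α = 2.6×10⁻⁴ K⁻¹
Layer 2 at 14 °C → α = 1.8×10⁻⁴ K⁻¹
Layer 3 at 10 °C → α = 1.6×10⁻⁴ K⁻¹
Layer 4 at 1.9 °C → α = 1×10⁻⁴ K⁻¹
2.6×10⁻⁴ × 250 × 1.5 = 0.09750 m
1.8×10⁻⁴ × 200 × 0.6 = 0.02160 m
330 × 1.6×10⁻⁴ × 0.4 = 0.02112 m
Layer 4: 0.7 × 1×10⁻⁴ × 1200 = 0.08400 m
Δh = 0.09750 + 0.02160 + 0.02112 + 0.08400 = 0.22422 m ≈ 22.4 cm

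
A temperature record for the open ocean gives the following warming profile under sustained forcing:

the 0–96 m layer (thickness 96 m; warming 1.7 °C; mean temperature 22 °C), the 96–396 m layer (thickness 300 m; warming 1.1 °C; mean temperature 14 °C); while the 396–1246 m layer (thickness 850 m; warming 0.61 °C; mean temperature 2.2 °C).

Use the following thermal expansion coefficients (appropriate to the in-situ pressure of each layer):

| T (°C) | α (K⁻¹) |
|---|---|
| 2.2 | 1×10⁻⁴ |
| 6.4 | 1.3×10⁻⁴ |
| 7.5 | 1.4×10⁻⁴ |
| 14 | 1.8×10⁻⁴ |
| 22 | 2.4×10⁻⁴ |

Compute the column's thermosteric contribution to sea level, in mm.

Layer 1 at 22 °C → α = 2.4×10⁻⁴ K⁻¹
Layer 2 at 14 °C → α = 1.8×10⁻⁴ K⁻¹
Layer 3 at 2.2 °C → α = 1×10⁻⁴ K⁻¹
96 × 2.4×10⁻⁴ × 1.7 = 0.039168 m
Layer 2: 1.8×10⁻⁴ × 1.1 × 300 = 0.05940 m
Layer 3: 1×10⁻⁴ × 0.61 × 850 = 0.05185 m
Δh = 0.039168 + 0.05940 + 0.05185 = 0.150418 m

Δh ≈ 150 mm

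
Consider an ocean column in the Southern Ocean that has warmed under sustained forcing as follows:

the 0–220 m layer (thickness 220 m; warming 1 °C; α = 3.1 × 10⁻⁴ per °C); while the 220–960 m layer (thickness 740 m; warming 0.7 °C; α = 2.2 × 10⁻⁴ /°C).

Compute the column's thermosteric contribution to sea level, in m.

Δh = 0.182 m

Layer 1: 1 × 3.1×10⁻⁴ × 220 = 0.06820 m
740 × 2.2×10⁻⁴ × 0.7 = 0.11396 m
Δh = 0.06820 + 0.11396 = 0.18216 m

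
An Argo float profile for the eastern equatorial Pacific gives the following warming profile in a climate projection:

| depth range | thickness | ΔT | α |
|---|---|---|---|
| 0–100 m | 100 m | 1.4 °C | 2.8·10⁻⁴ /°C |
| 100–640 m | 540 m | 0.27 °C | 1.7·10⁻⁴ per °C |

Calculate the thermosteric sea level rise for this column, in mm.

0–100 m: 2.8×10⁻⁴ × 1.4 × 100 = 0.03920 m
Layer 2: 1.7×10⁻⁴ × 540 × 0.27 = 0.024786 m
Δh = 0.03920 + 0.024786 = 0.063986 m

64.0 mm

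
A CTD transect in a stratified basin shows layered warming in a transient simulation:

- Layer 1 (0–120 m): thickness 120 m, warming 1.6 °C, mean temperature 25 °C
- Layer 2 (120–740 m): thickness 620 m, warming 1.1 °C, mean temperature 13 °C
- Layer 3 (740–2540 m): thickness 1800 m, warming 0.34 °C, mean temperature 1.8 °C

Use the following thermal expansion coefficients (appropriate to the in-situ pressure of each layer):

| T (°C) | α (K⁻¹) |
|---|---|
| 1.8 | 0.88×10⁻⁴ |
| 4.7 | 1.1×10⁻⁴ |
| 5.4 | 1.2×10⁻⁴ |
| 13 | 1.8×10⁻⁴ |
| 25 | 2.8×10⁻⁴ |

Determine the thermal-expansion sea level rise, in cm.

Layer 1 at 25 °C → α = 2.8×10⁻⁴ K⁻¹
Layer 2 at 13 °C → α = 1.8×10⁻⁴ K⁻¹
Layer 3 at 1.8 °C → α = 0.88×10⁻⁴ K⁻¹
120 × 2.8×10⁻⁴ × 1.6 = 0.05376 m
1.8×10⁻⁴ × 620 × 1.1 = 0.12276 m
740–2540 m: 0.34 × 1800 × 0.88×10⁻⁴ = 0.053856 m
Δh = 0.05376 + 0.12276 + 0.053856 = 0.230376 m

Δh = 23.0 cm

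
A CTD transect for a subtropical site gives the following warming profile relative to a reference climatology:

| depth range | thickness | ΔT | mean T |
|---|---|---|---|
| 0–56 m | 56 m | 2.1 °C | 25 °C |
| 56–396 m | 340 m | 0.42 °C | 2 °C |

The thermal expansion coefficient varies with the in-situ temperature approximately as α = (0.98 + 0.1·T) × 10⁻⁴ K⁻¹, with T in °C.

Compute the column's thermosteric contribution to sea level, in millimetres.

Layer 1: α = (0.98 + 0.1×25)×10⁻⁴ = 3.48×10⁻⁴ K⁻¹
Layer 2: α = (0.98 + 0.1×2)×10⁻⁴ = 1.18×10⁻⁴ K⁻¹
3.48×10⁻⁴ × 56 × 2.1 = 0.0409248 m
56–396 m: 340 × 0.42 × 1.18×10⁻⁴ = 0.0168504 m
Δh = 0.0409248 + 0.0168504 = 0.0577752 m

about 57.8 mm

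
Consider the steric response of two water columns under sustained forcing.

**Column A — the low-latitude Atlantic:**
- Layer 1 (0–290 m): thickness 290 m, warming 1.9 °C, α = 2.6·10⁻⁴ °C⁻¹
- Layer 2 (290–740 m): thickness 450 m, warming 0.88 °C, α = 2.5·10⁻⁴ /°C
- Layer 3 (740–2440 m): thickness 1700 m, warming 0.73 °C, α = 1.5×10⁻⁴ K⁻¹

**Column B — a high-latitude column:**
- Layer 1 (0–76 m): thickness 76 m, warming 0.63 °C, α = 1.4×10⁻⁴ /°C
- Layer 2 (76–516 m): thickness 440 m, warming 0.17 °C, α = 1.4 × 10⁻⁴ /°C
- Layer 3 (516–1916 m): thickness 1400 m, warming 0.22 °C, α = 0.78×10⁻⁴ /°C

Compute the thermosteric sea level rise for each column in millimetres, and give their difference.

A 0–290 m: 2.6×10⁻⁴ × 290 × 1.9 = 0.14326 m
A Layer 2: 450 × 0.88 × 2.5×10⁻⁴ = 0.09900 m
A Layer 3: 1.5×10⁻⁴ × 0.73 × 1700 = 0.18615 m
A total: 0.42841 m
B 0–76 m: 0.63 × 1.4×10⁻⁴ × 76 = 0.0067032 m
B Layer 2: 440 × 1.4×10⁻⁴ × 0.17 = 0.010472 m
B 0.22 × 1400 × 0.78×10⁻⁴ = 0.024024 m
B total: 0.0411992 m
Difference: 0.42841 − 0.0411992 = 0.3872108 m

Δh_A ≈ 428 mm, Δh_B ≈ 41.2 mm; difference ≈ 387 mm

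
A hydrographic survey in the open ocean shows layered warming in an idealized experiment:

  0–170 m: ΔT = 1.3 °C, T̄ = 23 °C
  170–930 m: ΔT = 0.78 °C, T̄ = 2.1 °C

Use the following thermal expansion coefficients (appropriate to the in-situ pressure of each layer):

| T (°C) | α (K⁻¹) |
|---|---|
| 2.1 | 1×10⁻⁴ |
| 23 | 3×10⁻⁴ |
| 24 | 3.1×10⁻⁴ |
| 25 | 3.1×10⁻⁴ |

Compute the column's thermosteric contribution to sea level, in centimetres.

Layer 1 at 23 °C → α = 3×10⁻⁴ K⁻¹
Layer 2 at 2.1 °C → α = 1×10⁻⁴ K⁻¹
0–170 m: 170 × 3×10⁻⁴ × 1.3 = 0.06630 m
1×10⁻⁴ × 760 × 0.78 = 0.05928 m
Δh = 0.06630 + 0.05928 = 0.12558 m

Δh ≈ 12.6 cm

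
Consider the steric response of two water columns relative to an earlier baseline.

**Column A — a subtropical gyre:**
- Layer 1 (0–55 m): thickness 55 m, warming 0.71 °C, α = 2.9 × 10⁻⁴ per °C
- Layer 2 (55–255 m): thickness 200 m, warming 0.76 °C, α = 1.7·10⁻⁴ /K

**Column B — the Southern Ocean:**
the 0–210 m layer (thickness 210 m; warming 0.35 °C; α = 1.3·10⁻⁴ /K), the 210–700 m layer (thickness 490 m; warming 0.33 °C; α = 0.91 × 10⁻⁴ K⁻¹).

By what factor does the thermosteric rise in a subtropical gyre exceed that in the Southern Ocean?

A Layer 1: 2.9×10⁻⁴ × 55 × 0.71 = 0.0113245 m
A Layer 2: 0.76 × 1.7×10⁻⁴ × 200 = 0.02584 m
A total: 0.0371645 m
B 1.3×10⁻⁴ × 0.35 × 210 = 0.009555 m
B 0.91×10⁻⁴ × 490 × 0.33 = 0.0147147 m
B total: 0.0242697 m
Ratio: 0.0371645 / 0.0242697 ≈ 1.531

≈ 1.53×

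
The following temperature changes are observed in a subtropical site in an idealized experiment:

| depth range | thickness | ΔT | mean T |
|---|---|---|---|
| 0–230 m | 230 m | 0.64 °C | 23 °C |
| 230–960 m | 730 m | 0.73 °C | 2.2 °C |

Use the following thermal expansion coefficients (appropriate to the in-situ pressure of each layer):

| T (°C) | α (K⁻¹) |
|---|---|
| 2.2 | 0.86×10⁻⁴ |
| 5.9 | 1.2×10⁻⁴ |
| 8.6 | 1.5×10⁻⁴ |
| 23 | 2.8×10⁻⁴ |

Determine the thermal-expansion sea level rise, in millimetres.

about 87 mm

Layer 1 at 23 °C → α = 2.8×10⁻⁴ K⁻¹
Layer 2 at 2.2 °C → α = 0.86×10⁻⁴ K⁻¹
Layer 1: 0.64 × 2.8×10⁻⁴ × 230 = 0.041216 m
Layer 2: 0.86×10⁻⁴ × 730 × 0.73 = 0.0458294 m
Δh = 0.041216 + 0.0458294 = 0.0870454 m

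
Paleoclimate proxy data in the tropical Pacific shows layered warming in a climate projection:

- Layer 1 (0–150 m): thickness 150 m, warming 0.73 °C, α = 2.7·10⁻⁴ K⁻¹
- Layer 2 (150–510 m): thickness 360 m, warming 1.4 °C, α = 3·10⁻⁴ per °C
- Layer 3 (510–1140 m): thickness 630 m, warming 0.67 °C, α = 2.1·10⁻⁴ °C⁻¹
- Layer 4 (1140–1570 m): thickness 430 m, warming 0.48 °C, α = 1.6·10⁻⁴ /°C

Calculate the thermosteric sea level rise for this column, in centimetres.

0.73 × 2.7×10⁻⁴ × 150 = 0.029565 m
1.4 × 360 × 3×10⁻⁴ = 0.15120 m
Layer 3: 630 × 2.1×10⁻⁴ × 0.67 = 0.088641 m
1.6×10⁻⁴ × 430 × 0.48 = 0.033024 m
Δh = 0.029565 + 0.15120 + 0.088641 + 0.033024 = 0.30243 m ≈ 30 cm

30 cm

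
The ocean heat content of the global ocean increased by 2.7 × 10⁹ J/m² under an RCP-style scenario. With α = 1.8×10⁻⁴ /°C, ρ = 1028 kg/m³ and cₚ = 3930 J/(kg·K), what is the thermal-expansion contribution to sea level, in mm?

120 mm

Δh = αQ/(ρcₚ) = 1.8×10⁻⁴ × 2.7×10⁹ / (1028 × 3930) ≈ 0.12030 m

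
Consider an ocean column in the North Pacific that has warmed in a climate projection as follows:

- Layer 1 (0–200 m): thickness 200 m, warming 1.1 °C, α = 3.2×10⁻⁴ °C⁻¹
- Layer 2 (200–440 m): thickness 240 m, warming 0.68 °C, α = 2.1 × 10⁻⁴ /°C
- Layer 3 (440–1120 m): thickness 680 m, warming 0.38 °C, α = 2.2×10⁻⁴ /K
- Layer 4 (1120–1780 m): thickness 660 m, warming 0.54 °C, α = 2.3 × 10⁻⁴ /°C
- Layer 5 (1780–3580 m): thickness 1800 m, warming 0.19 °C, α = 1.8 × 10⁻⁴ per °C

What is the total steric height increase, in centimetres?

about 30.5 cm

0–200 m: 3.2×10⁻⁴ × 200 × 1.1 = 0.07040 m
200–440 m: 0.68 × 240 × 2.1×10⁻⁴ = 0.034272 m
680 × 0.38 × 2.2×10⁻⁴ = 0.056848 m
Layer 4: 660 × 0.54 × 2.3×10⁻⁴ = 0.081972 m
Layer 5: 1800 × 0.19 × 1.8×10⁻⁴ = 0.06156 m
Δh = 0.07040 + 0.034272 + 0.056848 + 0.081972 + 0.06156 = 0.305052 m ≈ 30.5 cm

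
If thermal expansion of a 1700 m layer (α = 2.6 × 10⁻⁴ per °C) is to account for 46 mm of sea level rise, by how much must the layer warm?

0.10 K

ΔT = Δh/(αH) = 0.046 / (2.6×10⁻⁴ × 1700) ≈ 0.1041 K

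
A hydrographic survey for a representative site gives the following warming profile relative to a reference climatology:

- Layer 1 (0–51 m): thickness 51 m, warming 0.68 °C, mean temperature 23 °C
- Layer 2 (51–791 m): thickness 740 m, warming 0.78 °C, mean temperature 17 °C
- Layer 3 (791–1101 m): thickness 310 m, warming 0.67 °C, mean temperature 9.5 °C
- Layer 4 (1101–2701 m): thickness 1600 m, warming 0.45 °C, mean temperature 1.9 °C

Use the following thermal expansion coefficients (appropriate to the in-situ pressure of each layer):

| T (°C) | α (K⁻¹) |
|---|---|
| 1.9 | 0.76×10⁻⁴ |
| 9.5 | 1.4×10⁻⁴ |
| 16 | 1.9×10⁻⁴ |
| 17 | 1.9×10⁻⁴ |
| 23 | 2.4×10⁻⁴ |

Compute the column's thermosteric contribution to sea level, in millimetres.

Layer 1 at 23 °C → α = 2.4×10⁻⁴ K⁻¹
Layer 2 at 17 °C → α = 1.9×10⁻⁴ K⁻¹
Layer 3 at 9.5 °C → α = 1.4×10⁻⁴ K⁻¹
Layer 4 at 1.9 °C → α = 0.76×10⁻⁴ K⁻¹
Layer 1: 2.4×10⁻⁴ × 51 × 0.68 = 0.0083232 m
Layer 2: 1.9×10⁻⁴ × 740 × 0.78 = 0.109668 m
1.4×10⁻⁴ × 0.67 × 310 = 0.029078 m
0.45 × 0.76×10⁻⁴ × 1600 = 0.05472 m
Δh = 0.0083232 + 0.109668 + 0.029078 + 0.05472 = 0.2017892 m ≈ 202 mm

202 mm of thermosteric rise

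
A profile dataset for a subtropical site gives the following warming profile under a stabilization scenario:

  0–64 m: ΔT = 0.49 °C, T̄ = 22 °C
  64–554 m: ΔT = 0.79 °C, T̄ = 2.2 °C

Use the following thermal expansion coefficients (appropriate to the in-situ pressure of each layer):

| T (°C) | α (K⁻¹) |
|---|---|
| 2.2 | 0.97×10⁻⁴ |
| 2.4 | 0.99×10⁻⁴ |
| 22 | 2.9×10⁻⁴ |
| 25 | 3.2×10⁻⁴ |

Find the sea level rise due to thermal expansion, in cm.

Layer 1 at 22 °C → α = 2.9×10⁻⁴ K⁻¹
Layer 2 at 2.2 °C → α = 0.97×10⁻⁴ K⁻¹
0–64 m: 2.9×10⁻⁴ × 0.49 × 64 = 0.0090944 m
64–554 m: 0.79 × 490 × 0.97×10⁻⁴ = 0.0375487 m
Δh = 0.0090944 + 0.0375487 = 0.0466431 m

Δh = 4.7 cm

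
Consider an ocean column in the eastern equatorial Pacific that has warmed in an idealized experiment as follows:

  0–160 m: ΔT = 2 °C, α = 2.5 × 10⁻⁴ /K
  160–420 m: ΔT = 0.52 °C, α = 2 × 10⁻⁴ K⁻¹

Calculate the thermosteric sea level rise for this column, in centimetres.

2 × 160 × 2.5×10⁻⁴ = 0.08000 m
0.52 × 260 × 2×10⁻⁴ = 0.02704 m
Δh = 0.08000 + 0.02704 = 0.10704 m ≈ 10.7 cm

about 10.7 cm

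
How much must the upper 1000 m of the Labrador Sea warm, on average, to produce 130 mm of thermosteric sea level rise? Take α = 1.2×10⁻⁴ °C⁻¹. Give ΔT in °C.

ΔT ≈ 1.08 °C

ΔT = Δh/(αH) = 0.13 / (1.2×10⁻⁴ × 1000) ≈ 1.083 °C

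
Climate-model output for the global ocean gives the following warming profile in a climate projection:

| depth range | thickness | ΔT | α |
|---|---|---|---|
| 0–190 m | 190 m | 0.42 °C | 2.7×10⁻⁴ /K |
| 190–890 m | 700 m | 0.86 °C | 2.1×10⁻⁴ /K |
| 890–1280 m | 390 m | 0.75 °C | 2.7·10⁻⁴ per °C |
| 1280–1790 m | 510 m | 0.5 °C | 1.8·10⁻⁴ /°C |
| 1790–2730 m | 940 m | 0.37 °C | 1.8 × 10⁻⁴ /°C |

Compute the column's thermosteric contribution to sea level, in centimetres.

Layer 1: 2.7×10⁻⁴ × 0.42 × 190 = 0.021546 m
2.1×10⁻⁴ × 0.86 × 700 = 0.12642 m
Layer 3: 2.7×10⁻⁴ × 0.75 × 390 = 0.078975 m
0.5 × 510 × 1.8×10⁻⁴ = 0.04590 m
1790–2730 m: 1.8×10⁻⁴ × 0.37 × 940 = 0.062604 m
Δh = 0.021546 + 0.12642 + 0.078975 + 0.04590 + 0.062604 = 0.335445 m ≈ 33.5 cm

33.5 cm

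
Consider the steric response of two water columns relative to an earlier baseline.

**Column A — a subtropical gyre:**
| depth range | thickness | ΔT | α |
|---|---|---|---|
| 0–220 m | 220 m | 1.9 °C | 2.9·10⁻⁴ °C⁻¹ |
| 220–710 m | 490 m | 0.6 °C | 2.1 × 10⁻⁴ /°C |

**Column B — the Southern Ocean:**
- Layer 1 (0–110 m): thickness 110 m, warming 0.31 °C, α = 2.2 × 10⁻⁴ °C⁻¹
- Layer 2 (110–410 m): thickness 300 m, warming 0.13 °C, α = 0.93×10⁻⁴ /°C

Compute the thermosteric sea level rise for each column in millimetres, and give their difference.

Δh_A ≈ 180 mm, Δh_B ≈ 11 mm; difference ≈ 170 mm

A Layer 1: 1.9 × 220 × 2.9×10⁻⁴ = 0.12122 m
A 220–710 m: 2.1×10⁻⁴ × 0.6 × 490 = 0.06174 m
A total: 0.18296 m
B 110 × 0.31 × 2.2×10⁻⁴ = 0.007502 m
B 110–410 m: 0.13 × 0.93×10⁻⁴ × 300 = 0.003627 m
B total: 0.011129 m
Difference: 0.18296 − 0.011129 = 0.171831 m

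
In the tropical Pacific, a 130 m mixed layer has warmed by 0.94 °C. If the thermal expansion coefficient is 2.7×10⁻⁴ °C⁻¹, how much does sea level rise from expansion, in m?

Δh ≈ 0.0330 m

Δh = αΔT·H = 2.7×10⁻⁴ × 0.94 × 130 = 0.032994 m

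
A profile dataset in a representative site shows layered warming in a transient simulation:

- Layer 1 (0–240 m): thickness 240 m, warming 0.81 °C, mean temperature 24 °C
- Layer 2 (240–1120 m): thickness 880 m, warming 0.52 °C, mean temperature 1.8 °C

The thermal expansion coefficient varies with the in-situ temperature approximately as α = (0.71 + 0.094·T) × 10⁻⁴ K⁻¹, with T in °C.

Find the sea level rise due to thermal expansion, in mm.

Layer 1: α = (0.71 + 0.094×24)×10⁻⁴ = 2.966×10⁻⁴ K⁻¹
Layer 2: α = (0.71 + 0.094×1.8)×10⁻⁴ = 0.8792×10⁻⁴ K⁻¹
Layer 1: 2.966×10⁻⁴ × 240 × 0.81 = 0.05765904 m
240–1120 m: 0.8792×10⁻⁴ × 880 × 0.52 = 0.040232192 m
Δh = 0.05765904 + 0.040232192 = 0.097891232 m

Δh = 98 mm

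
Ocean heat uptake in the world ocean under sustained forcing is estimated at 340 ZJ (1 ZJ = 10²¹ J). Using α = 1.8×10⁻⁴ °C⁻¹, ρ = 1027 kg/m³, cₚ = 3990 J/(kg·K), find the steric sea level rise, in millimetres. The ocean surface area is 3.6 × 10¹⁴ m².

Per unit area: Q = 340×10²¹ / (3.6×10¹⁴) ≈ 9.444×10⁸ J/m²
Δh = αQ/(ρcₚ) = 1.8×10⁻⁴ × 9.444×10⁸ / (1027 × 3990) ≈ 0.041484 m

about 41.5 mm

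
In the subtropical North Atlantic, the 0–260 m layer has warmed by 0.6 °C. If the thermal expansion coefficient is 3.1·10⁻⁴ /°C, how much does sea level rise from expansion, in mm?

Δh = αΔT·H = 3.1×10⁻⁴ × 0.6 × 260 = 0.04836 m

48 mm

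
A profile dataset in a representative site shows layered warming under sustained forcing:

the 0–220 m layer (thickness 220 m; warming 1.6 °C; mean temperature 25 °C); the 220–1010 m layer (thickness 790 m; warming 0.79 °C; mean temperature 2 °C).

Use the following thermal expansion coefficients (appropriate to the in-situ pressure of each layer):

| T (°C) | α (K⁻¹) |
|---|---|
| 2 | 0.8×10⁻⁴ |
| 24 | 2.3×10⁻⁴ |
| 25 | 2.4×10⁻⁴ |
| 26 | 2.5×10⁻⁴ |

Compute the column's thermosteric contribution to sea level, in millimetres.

Δh = 134 mm

Layer 1 at 25 °C → α = 2.4×10⁻⁴ K⁻¹
Layer 2 at 2 °C → α = 0.8×10⁻⁴ K⁻¹
Layer 1: 1.6 × 220 × 2.4×10⁻⁴ = 0.08448 m
Layer 2: 0.8×10⁻⁴ × 0.79 × 790 = 0.049928 m
Δh = 0.08448 + 0.049928 = 0.134408 m ≈ 134 mm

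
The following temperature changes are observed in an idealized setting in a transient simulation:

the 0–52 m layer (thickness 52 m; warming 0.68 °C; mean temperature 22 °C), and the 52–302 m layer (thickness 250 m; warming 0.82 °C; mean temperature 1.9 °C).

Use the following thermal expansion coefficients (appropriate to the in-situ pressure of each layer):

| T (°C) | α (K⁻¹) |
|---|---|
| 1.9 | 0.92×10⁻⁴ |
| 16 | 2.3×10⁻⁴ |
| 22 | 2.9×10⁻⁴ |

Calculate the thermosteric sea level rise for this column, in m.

Layer 1 at 22 °C → α = 2.9×10⁻⁴ K⁻¹
Layer 2 at 1.9 °C → α = 0.92×10⁻⁴ K⁻¹
Layer 1: 52 × 2.9×10⁻⁴ × 0.68 = 0.0102544 m
Layer 2: 250 × 0.92×10⁻⁴ × 0.82 = 0.01886 m
Δh = 0.0102544 + 0.01886 = 0.0291144 m ≈ 0.029 m

Δh ≈ 0.029 m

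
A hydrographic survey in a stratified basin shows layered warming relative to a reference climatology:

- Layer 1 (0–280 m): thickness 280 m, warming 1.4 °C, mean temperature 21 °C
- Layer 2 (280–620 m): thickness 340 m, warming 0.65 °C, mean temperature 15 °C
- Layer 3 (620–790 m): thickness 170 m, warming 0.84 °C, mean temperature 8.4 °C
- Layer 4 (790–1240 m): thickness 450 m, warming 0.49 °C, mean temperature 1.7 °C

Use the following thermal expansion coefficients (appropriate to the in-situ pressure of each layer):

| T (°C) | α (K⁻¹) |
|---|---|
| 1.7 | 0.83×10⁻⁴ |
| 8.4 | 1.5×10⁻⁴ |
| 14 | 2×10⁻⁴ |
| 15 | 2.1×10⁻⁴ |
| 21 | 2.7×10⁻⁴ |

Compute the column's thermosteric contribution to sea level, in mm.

192 mm

Layer 1 at 21 °C → α = 2.7×10⁻⁴ K⁻¹
Layer 2 at 15 °C → α = 2.1×10⁻⁴ K⁻¹
Layer 3 at 8.4 °C → α = 1.5×10⁻⁴ K⁻¹
Layer 4 at 1.7 °C → α = 0.83×10⁻⁴ K⁻¹
2.7×10⁻⁴ × 1.4 × 280 = 0.10584 m
Layer 2: 2.1×10⁻⁴ × 340 × 0.65 = 0.04641 m
Layer 3: 1.5×10⁻⁴ × 170 × 0.84 = 0.02142 m
790–1240 m: 0.83×10⁻⁴ × 450 × 0.49 = 0.0183015 m
Δh = 0.10584 + 0.04641 + 0.02142 + 0.0183015 = 0.1919715 m ≈ 192 mm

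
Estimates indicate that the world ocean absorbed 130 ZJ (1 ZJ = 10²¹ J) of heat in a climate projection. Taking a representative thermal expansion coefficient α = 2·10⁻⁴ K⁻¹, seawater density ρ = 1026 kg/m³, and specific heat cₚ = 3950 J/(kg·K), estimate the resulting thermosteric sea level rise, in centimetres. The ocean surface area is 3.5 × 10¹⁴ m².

Per unit area: Q = 130×10²¹ / (3.5×10¹⁴) ≈ 3.714×10⁸ J/m²
Δh = αQ/(ρcₚ) = 2×10⁻⁴ × 3.714×10⁸ / (1026 × 3950) ≈ 0.018329 m

1.83 cm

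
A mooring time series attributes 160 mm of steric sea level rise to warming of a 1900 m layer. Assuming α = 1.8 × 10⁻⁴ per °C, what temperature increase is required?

about 0.47 °C

ΔT = Δh/(αH) = 0.16 / (1.8×10⁻⁴ × 1900) ≈ 0.4678 °C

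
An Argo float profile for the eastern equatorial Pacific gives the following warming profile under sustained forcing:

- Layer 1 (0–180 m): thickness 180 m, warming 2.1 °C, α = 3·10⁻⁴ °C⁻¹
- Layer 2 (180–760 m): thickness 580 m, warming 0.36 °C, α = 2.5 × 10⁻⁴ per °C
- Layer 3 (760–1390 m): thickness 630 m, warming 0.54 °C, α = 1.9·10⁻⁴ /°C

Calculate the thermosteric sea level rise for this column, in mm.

about 230 mm

Layer 1: 3×10⁻⁴ × 2.1 × 180 = 0.11340 m
180–760 m: 0.36 × 2.5×10⁻⁴ × 580 = 0.05220 m
Layer 3: 1.9×10⁻⁴ × 630 × 0.54 = 0.064638 m
Δh = 0.11340 + 0.05220 + 0.064638 = 0.230238 m ≈ 230 mm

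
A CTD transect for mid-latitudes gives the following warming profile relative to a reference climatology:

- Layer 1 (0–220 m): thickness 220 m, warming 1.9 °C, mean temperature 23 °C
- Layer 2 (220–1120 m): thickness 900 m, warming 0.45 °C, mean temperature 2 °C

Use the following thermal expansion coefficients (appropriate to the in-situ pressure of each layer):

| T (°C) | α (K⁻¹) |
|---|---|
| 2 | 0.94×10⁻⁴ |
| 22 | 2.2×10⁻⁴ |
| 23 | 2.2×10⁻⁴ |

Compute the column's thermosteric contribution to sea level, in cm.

Δh ≈ 13.0 cm

Layer 1 at 23 °C → α = 2.2×10⁻⁴ K⁻¹
Layer 2 at 2 °C → α = 0.94×10⁻⁴ K⁻¹
2.2×10⁻⁴ × 220 × 1.9 = 0.09196 m
Layer 2: 0.45 × 900 × 0.94×10⁻⁴ = 0.03807 m
Δh = 0.09196 + 0.03807 = 0.13003 m ≈ 13.0 cm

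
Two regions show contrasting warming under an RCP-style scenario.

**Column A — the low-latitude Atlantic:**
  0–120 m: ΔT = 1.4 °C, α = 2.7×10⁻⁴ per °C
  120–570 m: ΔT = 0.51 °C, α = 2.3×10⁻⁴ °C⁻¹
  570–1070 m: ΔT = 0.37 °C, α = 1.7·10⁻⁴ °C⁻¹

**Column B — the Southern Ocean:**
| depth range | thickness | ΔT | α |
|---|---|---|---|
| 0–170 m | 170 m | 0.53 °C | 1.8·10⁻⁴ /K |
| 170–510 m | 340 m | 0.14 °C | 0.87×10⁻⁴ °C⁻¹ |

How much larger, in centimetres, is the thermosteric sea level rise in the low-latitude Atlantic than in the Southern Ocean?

A 0–120 m: 2.7×10⁻⁴ × 120 × 1.4 = 0.04536 m
A 120–570 m: 450 × 0.51 × 2.3×10⁻⁴ = 0.052785 m
A Layer 3: 0.37 × 1.7×10⁻⁴ × 500 = 0.03145 m
A total: 0.129595 m
B Layer 1: 1.8×10⁻⁴ × 170 × 0.53 = 0.016218 m
B 0.87×10⁻⁴ × 340 × 0.14 = 0.0041412 m
B total: 0.0203592 m
Difference: 0.129595 − 0.0203592 = 0.1092358 m

10.9 cm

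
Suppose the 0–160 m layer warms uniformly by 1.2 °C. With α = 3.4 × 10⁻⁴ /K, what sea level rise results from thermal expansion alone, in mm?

about 65.3 mm

Δh = αΔT·H = 3.4×10⁻⁴ × 1.2 × 160 = 0.06528 m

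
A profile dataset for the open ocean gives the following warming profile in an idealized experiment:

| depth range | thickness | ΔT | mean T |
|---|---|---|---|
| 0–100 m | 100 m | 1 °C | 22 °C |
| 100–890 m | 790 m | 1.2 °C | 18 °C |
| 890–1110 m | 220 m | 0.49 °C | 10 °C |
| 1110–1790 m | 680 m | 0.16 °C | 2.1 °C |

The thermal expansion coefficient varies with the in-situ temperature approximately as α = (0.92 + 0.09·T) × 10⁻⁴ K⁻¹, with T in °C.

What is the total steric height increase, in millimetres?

301 mm

Layer 1: α = (0.92 + 0.09×22)×10⁻⁴ = 2.9×10⁻⁴ K⁻¹
Layer 2: α = (0.92 + 0.09×18)×10⁻⁴ = 2.54×10⁻⁴ K⁻¹
Layer 3: α = (0.92 + 0.09×10)×10⁻⁴ = 1.82×10⁻⁴ K⁻¹
Layer 4: α = (0.92 + 0.09×2.1)×10⁻⁴ = 1.109×10⁻⁴ K⁻¹
0–100 m: 100 × 1 × 2.9×10⁻⁴ = 0.02900 m
790 × 1.2 × 2.54×10⁻⁴ = 0.240792 m
1.82×10⁻⁴ × 220 × 0.49 = 0.0196196 m
Layer 4: 1.109×10⁻⁴ × 680 × 0.16 = 0.01206592 m
Δh = 0.02900 + 0.240792 + 0.0196196 + 0.01206592 = 0.30147752 m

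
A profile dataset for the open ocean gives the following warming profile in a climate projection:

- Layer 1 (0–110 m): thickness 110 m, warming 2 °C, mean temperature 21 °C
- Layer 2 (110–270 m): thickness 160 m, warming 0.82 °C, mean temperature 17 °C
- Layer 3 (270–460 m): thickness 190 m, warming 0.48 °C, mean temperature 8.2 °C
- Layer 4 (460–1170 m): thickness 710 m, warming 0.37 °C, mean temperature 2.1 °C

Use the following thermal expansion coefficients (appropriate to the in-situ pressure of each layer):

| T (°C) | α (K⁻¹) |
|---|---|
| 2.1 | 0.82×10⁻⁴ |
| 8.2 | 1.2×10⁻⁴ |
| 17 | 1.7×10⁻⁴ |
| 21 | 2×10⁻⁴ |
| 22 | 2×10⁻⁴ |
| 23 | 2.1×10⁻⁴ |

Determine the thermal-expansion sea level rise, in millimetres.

99 mm

Layer 1 at 21 °C → α = 2×10⁻⁴ K⁻¹
Layer 2 at 17 °C → α = 1.7×10⁻⁴ K⁻¹
Layer 3 at 8.2 °C → α = 1.2×10⁻⁴ K⁻¹
Layer 4 at 2.1 °C → α = 0.82×10⁻⁴ K⁻¹
0–110 m: 2×10⁻⁴ × 2 × 110 = 0.04400 m
110–270 m: 160 × 0.82 × 1.7×10⁻⁴ = 0.022304 m
1.2×10⁻⁴ × 190 × 0.48 = 0.010944 m
710 × 0.82×10⁻⁴ × 0.37 = 0.0215414 m
Δh = 0.04400 + 0.022304 + 0.010944 + 0.0215414 = 0.0987894 m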